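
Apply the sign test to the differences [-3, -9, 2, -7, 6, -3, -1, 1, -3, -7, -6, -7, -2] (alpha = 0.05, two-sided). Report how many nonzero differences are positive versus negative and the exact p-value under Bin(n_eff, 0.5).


Step 1: Discard zero differences. Original n = 13; n_eff = number of nonzero differences = 13.
Nonzero differences (with sign): -3, -9, +2, -7, +6, -3, -1, +1, -3, -7, -6, -7, -2
Step 2: Count signs: positive = 3, negative = 10.
Step 3: Under H0: P(positive) = 0.5, so the number of positives S ~ Bin(13, 0.5).
Step 4: Two-sided exact p-value = sum of Bin(13,0.5) probabilities at or below the observed probability = 0.092285.
Step 5: alpha = 0.05. fail to reject H0.

n_eff = 13, pos = 3, neg = 10, p = 0.092285, fail to reject H0.


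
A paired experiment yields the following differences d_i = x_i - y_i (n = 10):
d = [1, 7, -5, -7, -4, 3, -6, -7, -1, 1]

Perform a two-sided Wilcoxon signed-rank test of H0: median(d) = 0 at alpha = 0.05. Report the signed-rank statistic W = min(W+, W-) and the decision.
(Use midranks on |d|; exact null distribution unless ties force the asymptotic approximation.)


Step 1: Drop any zero differences (none here) and take |d_i|.
|d| = [1, 7, 5, 7, 4, 3, 6, 7, 1, 1]
Step 2: Midrank |d_i| (ties get averaged ranks).
ranks: |1|->2, |7|->9, |5|->6, |7|->9, |4|->5, |3|->4, |6|->7, |7|->9, |1|->2, |1|->2
Step 3: Attach original signs; sum ranks with positive sign and with negative sign.
W+ = 2 + 9 + 4 + 2 = 17
W- = 6 + 9 + 5 + 7 + 9 + 2 = 38
(Check: W+ + W- = 55 should equal n(n+1)/2 = 55.)
Step 4: Test statistic W = min(W+, W-) = 17.
Step 5: Ties in |d|, so use the tie-corrected normal approximation.
        E[W] = n(n+1)/4 = 10*11/4 = 27.5.
        Tie groups: |d|=1 (t=3), |d|=7 (t=3); sum(t^3 - t) = 48.
        Var[W] = n(n+1)(2n+1)/24 - sum(t^3-t)/48 = 2310/24 - 48/48 = 95.25.
        z = (W - E[W]) / sqrt(Var[W]) = (17 - 27.5) / 9.7596 = -1.0759.
        Two-sided p = 2*Phi(z) = 0.281989.
Step 6: alpha = 0.05. fail to reject H0.

W+ = 17, W- = 38, W = min = 17, p = 0.281989, fail to reject H0.


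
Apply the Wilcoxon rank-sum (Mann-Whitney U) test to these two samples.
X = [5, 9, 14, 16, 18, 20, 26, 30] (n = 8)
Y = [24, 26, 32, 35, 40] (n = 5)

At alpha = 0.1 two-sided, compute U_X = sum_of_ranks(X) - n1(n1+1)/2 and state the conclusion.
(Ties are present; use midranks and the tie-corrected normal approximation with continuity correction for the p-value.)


Step 1: Combine and sort all 13 observations; assign midranks.
sorted (value, group): (5,X), (9,X), (14,X), (16,X), (18,X), (20,X), (24,Y), (26,X), (26,Y), (30,X), (32,Y), (35,Y), (40,Y)
ranks: 5->1, 9->2, 14->3, 16->4, 18->5, 20->6, 24->7, 26->8.5, 26->8.5, 30->10, 32->11, 35->12, 40->13
Step 2: Rank sum for X: R1 = 1 + 2 + 3 + 4 + 5 + 6 + 8.5 + 10 = 39.5.
Step 3: U_X = R1 - n1(n1+1)/2 = 39.5 - 8*9/2 = 39.5 - 36 = 3.5.
       U_Y = n1*n2 - U_X = 40 - 3.5 = 36.5.
Step 4: Ties are present, so use the tie-corrected normal approximation (with continuity correction) for the p-value.
Step 5: p-value = 0.019007; compare to alpha = 0.1. reject H0.

U_X = 3.5, p = 0.019007, reject H0 at alpha = 0.1.


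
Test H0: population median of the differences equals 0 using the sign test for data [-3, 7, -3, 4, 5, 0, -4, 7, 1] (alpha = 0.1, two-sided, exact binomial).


Step 1: Discard zero differences. Original n = 9; n_eff = number of nonzero differences = 8.
Nonzero differences (with sign): -3, +7, -3, +4, +5, -4, +7, +1
Step 2: Count signs: positive = 5, negative = 3.
Step 3: Under H0: P(positive) = 0.5, so the number of positives S ~ Bin(8, 0.5).
Step 4: Two-sided exact p-value = sum of Bin(8,0.5) probabilities at or below the observed probability = 0.726562.
Step 5: alpha = 0.1. fail to reject H0.

n_eff = 8, pos = 5, neg = 3, p = 0.726562, fail to reject H0.


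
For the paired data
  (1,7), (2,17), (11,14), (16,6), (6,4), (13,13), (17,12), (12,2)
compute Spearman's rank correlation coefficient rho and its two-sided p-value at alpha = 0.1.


Step 1: Rank x and y separately (midranks; no ties here).
rank(x): 1->1, 2->2, 11->4, 16->7, 6->3, 13->6, 17->8, 12->5
rank(y): 7->4, 17->8, 14->7, 6->3, 4->2, 13->6, 12->5, 2->1
Step 2: d_i = R_x(i) - R_y(i); compute d_i^2.
  (1-4)^2=9, (2-8)^2=36, (4-7)^2=9, (7-3)^2=16, (3-2)^2=1, (6-6)^2=0, (8-5)^2=9, (5-1)^2=16
sum(d^2) = 96.
Step 3: rho = 1 - 6*96 / (8*(8^2 - 1)) = 1 - 576/504 = -0.142857.
Step 4: Under H0, t = rho * sqrt((n-2)/(1-rho^2)) = -0.3536 ~ t(6).
Step 5: Two-sided p-value from the t-distribution with 6 df = 0.735765.
Step 6: alpha = 0.1. fail to reject H0.

rho = -0.1429, p = 0.735765, fail to reject H0 at alpha = 0.1.


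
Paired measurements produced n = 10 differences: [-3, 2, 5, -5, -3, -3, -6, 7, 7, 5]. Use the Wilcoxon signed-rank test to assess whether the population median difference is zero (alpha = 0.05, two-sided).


Step 1: Drop any zero differences (none here) and take |d_i|.
|d| = [3, 2, 5, 5, 3, 3, 6, 7, 7, 5]
Step 2: Midrank |d_i| (ties get averaged ranks).
ranks: |3|->3, |2|->1, |5|->6, |5|->6, |3|->3, |3|->3, |6|->8, |7|->9.5, |7|->9.5, |5|->6
Step 3: Attach original signs; sum ranks with positive sign and with negative sign.
W+ = 1 + 6 + 9.5 + 9.5 + 6 = 32
W- = 3 + 6 + 3 + 3 + 8 = 23
(Check: W+ + W- = 55 should equal n(n+1)/2 = 55.)
Step 4: Test statistic W = min(W+, W-) = 23.
Step 5: Ties in |d|, so use the tie-corrected normal approximation.
        E[W] = n(n+1)/4 = 10*11/4 = 27.5.
        Tie groups: |d|=3 (t=3), |d|=5 (t=3), |d|=7 (t=2); sum(t^3 - t) = 54.
        Var[W] = n(n+1)(2n+1)/24 - sum(t^3-t)/48 = 2310/24 - 54/48 = 95.125.
        z = (W - E[W]) / sqrt(Var[W]) = (23 - 27.5) / 9.7532 = -0.4614.
        Two-sided p = 2*Phi(z) = 0.644521.
Step 6: alpha = 0.05. fail to reject H0.

W+ = 32, W- = 23, W = min = 23, p = 0.644521, fail to reject H0.


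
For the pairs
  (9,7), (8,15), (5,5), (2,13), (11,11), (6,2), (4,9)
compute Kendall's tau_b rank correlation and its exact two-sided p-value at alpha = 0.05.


Step 1: Enumerate the 21 unordered pairs (i,j) with i<j and classify each by sign(x_j-x_i) * sign(y_j-y_i).
  (1,2):dx=-1,dy=+8->D; (1,3):dx=-4,dy=-2->C; (1,4):dx=-7,dy=+6->D; (1,5):dx=+2,dy=+4->C
  (1,6):dx=-3,dy=-5->C; (1,7):dx=-5,dy=+2->D; (2,3):dx=-3,dy=-10->C; (2,4):dx=-6,dy=-2->C
  (2,5):dx=+3,dy=-4->D; (2,6):dx=-2,dy=-13->C; (2,7):dx=-4,dy=-6->C; (3,4):dx=-3,dy=+8->D
  (3,5):dx=+6,dy=+6->C; (3,6):dx=+1,dy=-3->D; (3,7):dx=-1,dy=+4->D; (4,5):dx=+9,dy=-2->D
  (4,6):dx=+4,dy=-11->D; (4,7):dx=+2,dy=-4->D; (5,6):dx=-5,dy=-9->C; (5,7):dx=-7,dy=-2->C
  (6,7):dx=-2,dy=+7->D
Step 2: C = 10, D = 11, total pairs = 21.
Step 3: tau = (C - D)/(n(n-1)/2) = (10 - 11)/21 = -0.047619.
Step 4: Exact two-sided p-value (enumerate n! = 5040 permutations of y under H0): p = 1.000000.
Step 5: alpha = 0.05. fail to reject H0.

tau_b = -0.0476 (C=10, D=11), p = 1.000000, fail to reject H0.


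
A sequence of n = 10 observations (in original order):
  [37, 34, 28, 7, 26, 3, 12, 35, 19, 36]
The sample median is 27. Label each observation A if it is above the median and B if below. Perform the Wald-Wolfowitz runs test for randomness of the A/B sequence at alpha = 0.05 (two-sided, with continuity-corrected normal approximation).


Step 1: Compute median = 27; label A = above, B = below.
Labels in order: AAABBBBABA  (n_A = 5, n_B = 5)
Step 2: Count runs R = 5.
Step 3: Under H0 (random ordering), E[R] = 2*n_A*n_B/(n_A+n_B) + 1 = 2*5*5/10 + 1 = 6.0000.
        Var[R] = 2*n_A*n_B*(2*n_A*n_B - n_A - n_B) / ((n_A+n_B)^2 * (n_A+n_B-1)) = 2000/900 = 2.2222.
        SD[R] = 1.4907.
Step 4: Continuity-corrected z = (R + 0.5 - E[R]) / SD[R] = (5 + 0.5 - 6.0000) / 1.4907 = -0.3354.
Step 5: Two-sided p-value via normal approximation = 2*(1 - Phi(|z|)) = 0.737316.
Step 6: alpha = 0.05. fail to reject H0.

R = 5, z = -0.3354, p = 0.737316, fail to reject H0.


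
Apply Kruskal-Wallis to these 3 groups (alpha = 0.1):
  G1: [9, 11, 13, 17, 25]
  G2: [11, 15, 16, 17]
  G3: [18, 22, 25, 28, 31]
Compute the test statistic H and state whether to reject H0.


Step 1: Combine all N = 14 observations and assign midranks.
sorted (value, group, rank): (9,G1,1), (11,G1,2.5), (11,G2,2.5), (13,G1,4), (15,G2,5), (16,G2,6), (17,G1,7.5), (17,G2,7.5), (18,G3,9), (22,G3,10), (25,G1,11.5), (25,G3,11.5), (28,G3,13), (31,G3,14)
Step 2: Sum ranks within each group.
R_1 = 26.5 (n_1 = 5)
R_2 = 21 (n_2 = 4)
R_3 = 57.5 (n_3 = 5)
Step 3: H = 12/(N(N+1)) * sum(R_i^2/n_i) - 3(N+1)
     = 12/(14*15) * (26.5^2/5 + 21^2/4 + 57.5^2/5) - 3*15
     = 0.057143 * 911.95 - 45
     = 7.111429.
Step 4: Ties present; correction factor C = 1 - 18/(14^3 - 14) = 0.993407. Corrected H = 7.111429 / 0.993407 = 7.158628.
Step 5: Under H0, H ~ chi^2(2); p-value = 0.027895.
Step 6: alpha = 0.1. reject H0.

H = 7.1586, df = 2, p = 0.027895, reject H0.


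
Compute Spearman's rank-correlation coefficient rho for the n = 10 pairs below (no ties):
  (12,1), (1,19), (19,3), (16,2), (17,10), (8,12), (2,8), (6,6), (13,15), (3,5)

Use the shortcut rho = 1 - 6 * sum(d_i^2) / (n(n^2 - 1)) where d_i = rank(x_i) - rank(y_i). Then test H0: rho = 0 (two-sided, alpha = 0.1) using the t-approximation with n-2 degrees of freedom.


Step 1: Rank x and y separately (midranks; no ties here).
rank(x): 12->6, 1->1, 19->10, 16->8, 17->9, 8->5, 2->2, 6->4, 13->7, 3->3
rank(y): 1->1, 19->10, 3->3, 2->2, 10->7, 12->8, 8->6, 6->5, 15->9, 5->4
Step 2: d_i = R_x(i) - R_y(i); compute d_i^2.
  (6-1)^2=25, (1-10)^2=81, (10-3)^2=49, (8-2)^2=36, (9-7)^2=4, (5-8)^2=9, (2-6)^2=16, (4-5)^2=1, (7-9)^2=4, (3-4)^2=1
sum(d^2) = 226.
Step 3: rho = 1 - 6*226 / (10*(10^2 - 1)) = 1 - 1356/990 = -0.369697.
Step 4: Under H0, t = rho * sqrt((n-2)/(1-rho^2)) = -1.1254 ~ t(8).
Step 5: Two-sided p-value from the t-distribution with 8 df = 0.293050.
Step 6: alpha = 0.1. fail to reject H0.

rho = -0.3697, p = 0.293050, fail to reject H0 at alpha = 0.1.


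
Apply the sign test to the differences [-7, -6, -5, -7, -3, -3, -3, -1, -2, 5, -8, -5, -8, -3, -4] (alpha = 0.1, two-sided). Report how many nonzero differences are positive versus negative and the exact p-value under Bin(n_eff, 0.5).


Step 1: Discard zero differences. Original n = 15; n_eff = number of nonzero differences = 15.
Nonzero differences (with sign): -7, -6, -5, -7, -3, -3, -3, -1, -2, +5, -8, -5, -8, -3, -4
Step 2: Count signs: positive = 1, negative = 14.
Step 3: Under H0: P(positive) = 0.5, so the number of positives S ~ Bin(15, 0.5).
Step 4: Two-sided exact p-value = sum of Bin(15,0.5) probabilities at or below the observed probability = 0.000977.
Step 5: alpha = 0.1. reject H0.

n_eff = 15, pos = 1, neg = 14, p = 0.000977, reject H0.


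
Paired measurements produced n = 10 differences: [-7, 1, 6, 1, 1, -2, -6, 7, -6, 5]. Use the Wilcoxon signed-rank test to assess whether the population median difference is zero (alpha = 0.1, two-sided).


Step 1: Drop any zero differences (none here) and take |d_i|.
|d| = [7, 1, 6, 1, 1, 2, 6, 7, 6, 5]
Step 2: Midrank |d_i| (ties get averaged ranks).
ranks: |7|->9.5, |1|->2, |6|->7, |1|->2, |1|->2, |2|->4, |6|->7, |7|->9.5, |6|->7, |5|->5
Step 3: Attach original signs; sum ranks with positive sign and with negative sign.
W+ = 2 + 7 + 2 + 2 + 9.5 + 5 = 27.5
W- = 9.5 + 4 + 7 + 7 = 27.5
(Check: W+ + W- = 55 should equal n(n+1)/2 = 55.)
Step 4: Test statistic W = min(W+, W-) = 27.5.
Step 5: Ties in |d|, so use the tie-corrected normal approximation.
        E[W] = n(n+1)/4 = 10*11/4 = 27.5.
        Tie groups: |d|=1 (t=3), |d|=6 (t=3), |d|=7 (t=2); sum(t^3 - t) = 54.
        Var[W] = n(n+1)(2n+1)/24 - sum(t^3-t)/48 = 2310/24 - 54/48 = 95.125.
        z = (W - E[W]) / sqrt(Var[W]) = (27.5 - 27.5) / 9.7532 = 0.0000.
        Two-sided p = 2*Phi(z) = 1.000000.
Step 6: alpha = 0.1. fail to reject H0.

W+ = 27.5, W- = 27.5, W = min = 27.5, p = 1.000000, fail to reject H0.


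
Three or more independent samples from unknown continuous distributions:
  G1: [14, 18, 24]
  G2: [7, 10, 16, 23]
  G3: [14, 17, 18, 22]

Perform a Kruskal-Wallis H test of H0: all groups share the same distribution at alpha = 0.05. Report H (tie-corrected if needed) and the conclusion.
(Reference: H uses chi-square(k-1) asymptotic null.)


Step 1: Combine all N = 11 observations and assign midranks.
sorted (value, group, rank): (7,G2,1), (10,G2,2), (14,G1,3.5), (14,G3,3.5), (16,G2,5), (17,G3,6), (18,G1,7.5), (18,G3,7.5), (22,G3,9), (23,G2,10), (24,G1,11)
Step 2: Sum ranks within each group.
R_1 = 22 (n_1 = 3)
R_2 = 18 (n_2 = 4)
R_3 = 26 (n_3 = 4)
Step 3: H = 12/(N(N+1)) * sum(R_i^2/n_i) - 3(N+1)
     = 12/(11*12) * (22^2/3 + 18^2/4 + 26^2/4) - 3*12
     = 0.090909 * 411.333 - 36
     = 1.393939.
Step 4: Ties present; correction factor C = 1 - 12/(11^3 - 11) = 0.990909. Corrected H = 1.393939 / 0.990909 = 1.406728.
Step 5: Under H0, H ~ chi^2(2); p-value = 0.494918.
Step 6: alpha = 0.05. fail to reject H0.

H = 1.4067, df = 2, p = 0.494918, fail to reject H0.


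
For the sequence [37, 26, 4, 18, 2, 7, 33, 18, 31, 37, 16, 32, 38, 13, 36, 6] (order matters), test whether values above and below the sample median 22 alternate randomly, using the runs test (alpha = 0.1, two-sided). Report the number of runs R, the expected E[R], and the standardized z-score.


Step 1: Compute median = 22; label A = above, B = below.
Labels in order: AABBBBABAABAABAB  (n_A = 8, n_B = 8)
Step 2: Count runs R = 10.
Step 3: Under H0 (random ordering), E[R] = 2*n_A*n_B/(n_A+n_B) + 1 = 2*8*8/16 + 1 = 9.0000.
        Var[R] = 2*n_A*n_B*(2*n_A*n_B - n_A - n_B) / ((n_A+n_B)^2 * (n_A+n_B-1)) = 14336/3840 = 3.7333.
        SD[R] = 1.9322.
Step 4: Continuity-corrected z = (R - 0.5 - E[R]) / SD[R] = (10 - 0.5 - 9.0000) / 1.9322 = 0.2588.
Step 5: Two-sided p-value via normal approximation = 2*(1 - Phi(|z|)) = 0.795809.
Step 6: alpha = 0.1. fail to reject H0.

R = 10, z = 0.2588, p = 0.795809, fail to reject H0.


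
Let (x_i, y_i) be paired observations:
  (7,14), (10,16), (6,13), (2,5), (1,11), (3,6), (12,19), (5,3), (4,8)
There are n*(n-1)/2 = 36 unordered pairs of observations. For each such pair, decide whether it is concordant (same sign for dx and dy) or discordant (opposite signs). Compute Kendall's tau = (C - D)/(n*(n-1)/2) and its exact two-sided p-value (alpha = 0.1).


Step 1: Enumerate the 36 unordered pairs (i,j) with i<j and classify each by sign(x_j-x_i) * sign(y_j-y_i).
  (1,2):dx=+3,dy=+2->C; (1,3):dx=-1,dy=-1->C; (1,4):dx=-5,dy=-9->C; (1,5):dx=-6,dy=-3->C
  (1,6):dx=-4,dy=-8->C; (1,7):dx=+5,dy=+5->C; (1,8):dx=-2,dy=-11->C; (1,9):dx=-3,dy=-6->C
  (2,3):dx=-4,dy=-3->C; (2,4):dx=-8,dy=-11->C; (2,5):dx=-9,dy=-5->C; (2,6):dx=-7,dy=-10->C
  (2,7):dx=+2,dy=+3->C; (2,8):dx=-5,dy=-13->C; (2,9):dx=-6,dy=-8->C; (3,4):dx=-4,dy=-8->C
  (3,5):dx=-5,dy=-2->C; (3,6):dx=-3,dy=-7->C; (3,7):dx=+6,dy=+6->C; (3,8):dx=-1,dy=-10->C
  (3,9):dx=-2,dy=-5->C; (4,5):dx=-1,dy=+6->D; (4,6):dx=+1,dy=+1->C; (4,7):dx=+10,dy=+14->C
  (4,8):dx=+3,dy=-2->D; (4,9):dx=+2,dy=+3->C; (5,6):dx=+2,dy=-5->D; (5,7):dx=+11,dy=+8->C
  (5,8):dx=+4,dy=-8->D; (5,9):dx=+3,dy=-3->D; (6,7):dx=+9,dy=+13->C; (6,8):dx=+2,dy=-3->D
  (6,9):dx=+1,dy=+2->C; (7,8):dx=-7,dy=-16->C; (7,9):dx=-8,dy=-11->C; (8,9):dx=-1,dy=+5->D
Step 2: C = 29, D = 7, total pairs = 36.
Step 3: tau = (C - D)/(n(n-1)/2) = (29 - 7)/36 = 0.611111.
Step 4: Exact two-sided p-value (enumerate n! = 362880 permutations of y under H0): p = 0.024741.
Step 5: alpha = 0.1. reject H0.

tau_b = 0.6111 (C=29, D=7), p = 0.024741, reject H0.


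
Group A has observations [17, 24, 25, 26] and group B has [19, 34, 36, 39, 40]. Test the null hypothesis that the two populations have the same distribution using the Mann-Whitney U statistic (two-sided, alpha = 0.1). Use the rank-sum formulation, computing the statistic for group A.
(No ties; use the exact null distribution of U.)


Step 1: Combine and sort all 9 observations; assign midranks.
sorted (value, group): (17,X), (19,Y), (24,X), (25,X), (26,X), (34,Y), (36,Y), (39,Y), (40,Y)
ranks: 17->1, 19->2, 24->3, 25->4, 26->5, 34->6, 36->7, 39->8, 40->9
Step 2: Rank sum for X: R1 = 1 + 3 + 4 + 5 = 13.
Step 3: U_X = R1 - n1(n1+1)/2 = 13 - 4*5/2 = 13 - 10 = 3.
       U_Y = n1*n2 - U_X = 20 - 3 = 17.
Step 4: No ties, so the exact null distribution of U (based on enumerating the C(9,4) = 126 equally likely rank assignments) gives the two-sided p-value.
Step 5: p-value = 0.111111; compare to alpha = 0.1. fail to reject H0.

U_X = 3, p = 0.111111, fail to reject H0 at alpha = 0.1.


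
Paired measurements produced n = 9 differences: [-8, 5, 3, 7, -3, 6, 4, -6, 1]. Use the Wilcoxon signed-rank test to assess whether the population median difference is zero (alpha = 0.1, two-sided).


Step 1: Drop any zero differences (none here) and take |d_i|.
|d| = [8, 5, 3, 7, 3, 6, 4, 6, 1]
Step 2: Midrank |d_i| (ties get averaged ranks).
ranks: |8|->9, |5|->5, |3|->2.5, |7|->8, |3|->2.5, |6|->6.5, |4|->4, |6|->6.5, |1|->1
Step 3: Attach original signs; sum ranks with positive sign and with negative sign.
W+ = 5 + 2.5 + 8 + 6.5 + 4 + 1 = 27
W- = 9 + 2.5 + 6.5 = 18
(Check: W+ + W- = 45 should equal n(n+1)/2 = 45.)
Step 4: Test statistic W = min(W+, W-) = 18.
Step 5: Ties in |d|, so use the tie-corrected normal approximation.
        E[W] = n(n+1)/4 = 9*10/4 = 22.5.
        Tie groups: |d|=3 (t=2), |d|=6 (t=2); sum(t^3 - t) = 12.
        Var[W] = n(n+1)(2n+1)/24 - sum(t^3-t)/48 = 1710/24 - 12/48 = 71.
        z = (W - E[W]) / sqrt(Var[W]) = (18 - 22.5) / 8.4261 = -0.5341.
        Two-sided p = 2*Phi(z) = 0.593306.
Step 6: alpha = 0.1. fail to reject H0.

W+ = 27, W- = 18, W = min = 18, p = 0.593306, fail to reject H0.


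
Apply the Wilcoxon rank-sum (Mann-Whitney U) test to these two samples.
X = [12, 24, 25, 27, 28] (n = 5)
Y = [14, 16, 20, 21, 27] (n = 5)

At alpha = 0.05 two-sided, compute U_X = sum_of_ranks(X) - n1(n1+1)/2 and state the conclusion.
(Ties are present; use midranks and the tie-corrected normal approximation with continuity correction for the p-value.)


Step 1: Combine and sort all 10 observations; assign midranks.
sorted (value, group): (12,X), (14,Y), (16,Y), (20,Y), (21,Y), (24,X), (25,X), (27,X), (27,Y), (28,X)
ranks: 12->1, 14->2, 16->3, 20->4, 21->5, 24->6, 25->7, 27->8.5, 27->8.5, 28->10
Step 2: Rank sum for X: R1 = 1 + 6 + 7 + 8.5 + 10 = 32.5.
Step 3: U_X = R1 - n1(n1+1)/2 = 32.5 - 5*6/2 = 32.5 - 15 = 17.5.
       U_Y = n1*n2 - U_X = 25 - 17.5 = 7.5.
Step 4: Ties are present, so use the tie-corrected normal approximation (with continuity correction) for the p-value.
Step 5: p-value = 0.345742; compare to alpha = 0.05. fail to reject H0.

U_X = 17.5, p = 0.345742, fail to reject H0 at alpha = 0.05.


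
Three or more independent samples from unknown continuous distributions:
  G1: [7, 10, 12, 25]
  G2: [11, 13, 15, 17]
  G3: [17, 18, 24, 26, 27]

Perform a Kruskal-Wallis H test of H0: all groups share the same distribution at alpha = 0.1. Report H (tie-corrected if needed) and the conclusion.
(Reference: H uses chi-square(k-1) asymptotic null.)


Step 1: Combine all N = 13 observations and assign midranks.
sorted (value, group, rank): (7,G1,1), (10,G1,2), (11,G2,3), (12,G1,4), (13,G2,5), (15,G2,6), (17,G2,7.5), (17,G3,7.5), (18,G3,9), (24,G3,10), (25,G1,11), (26,G3,12), (27,G3,13)
Step 2: Sum ranks within each group.
R_1 = 18 (n_1 = 4)
R_2 = 21.5 (n_2 = 4)
R_3 = 51.5 (n_3 = 5)
Step 3: H = 12/(N(N+1)) * sum(R_i^2/n_i) - 3(N+1)
     = 12/(13*14) * (18^2/4 + 21.5^2/4 + 51.5^2/5) - 3*14
     = 0.065934 * 727.013 - 42
     = 5.934890.
Step 4: Ties present; correction factor C = 1 - 6/(13^3 - 13) = 0.997253. Corrected H = 5.934890 / 0.997253 = 5.951240.
Step 5: Under H0, H ~ chi^2(2); p-value = 0.051016.
Step 6: alpha = 0.1. reject H0.

H = 5.9512, df = 2, p = 0.051016, reject H0.


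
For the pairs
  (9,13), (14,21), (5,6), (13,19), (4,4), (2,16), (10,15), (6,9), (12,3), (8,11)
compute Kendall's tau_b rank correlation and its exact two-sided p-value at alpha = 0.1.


Step 1: Enumerate the 45 unordered pairs (i,j) with i<j and classify each by sign(x_j-x_i) * sign(y_j-y_i).
  (1,2):dx=+5,dy=+8->C; (1,3):dx=-4,dy=-7->C; (1,4):dx=+4,dy=+6->C; (1,5):dx=-5,dy=-9->C
  (1,6):dx=-7,dy=+3->D; (1,7):dx=+1,dy=+2->C; (1,8):dx=-3,dy=-4->C; (1,9):dx=+3,dy=-10->D
  (1,10):dx=-1,dy=-2->C; (2,3):dx=-9,dy=-15->C; (2,4):dx=-1,dy=-2->C; (2,5):dx=-10,dy=-17->C
  (2,6):dx=-12,dy=-5->C; (2,7):dx=-4,dy=-6->C; (2,8):dx=-8,dy=-12->C; (2,9):dx=-2,dy=-18->C
  (2,10):dx=-6,dy=-10->C; (3,4):dx=+8,dy=+13->C; (3,5):dx=-1,dy=-2->C; (3,6):dx=-3,dy=+10->D
  (3,7):dx=+5,dy=+9->C; (3,8):dx=+1,dy=+3->C; (3,9):dx=+7,dy=-3->D; (3,10):dx=+3,dy=+5->C
  (4,5):dx=-9,dy=-15->C; (4,6):dx=-11,dy=-3->C; (4,7):dx=-3,dy=-4->C; (4,8):dx=-7,dy=-10->C
  (4,9):dx=-1,dy=-16->C; (4,10):dx=-5,dy=-8->C; (5,6):dx=-2,dy=+12->D; (5,7):dx=+6,dy=+11->C
  (5,8):dx=+2,dy=+5->C; (5,9):dx=+8,dy=-1->D; (5,10):dx=+4,dy=+7->C; (6,7):dx=+8,dy=-1->D
  (6,8):dx=+4,dy=-7->D; (6,9):dx=+10,dy=-13->D; (6,10):dx=+6,dy=-5->D; (7,8):dx=-4,dy=-6->C
  (7,9):dx=+2,dy=-12->D; (7,10):dx=-2,dy=-4->C; (8,9):dx=+6,dy=-6->D; (8,10):dx=+2,dy=+2->C
  (9,10):dx=-4,dy=+8->D
Step 2: C = 32, D = 13, total pairs = 45.
Step 3: tau = (C - D)/(n(n-1)/2) = (32 - 13)/45 = 0.422222.
Step 4: Exact two-sided p-value (enumerate n! = 3628800 permutations of y under H0): p = 0.108313.
Step 5: alpha = 0.1. fail to reject H0.

tau_b = 0.4222 (C=32, D=13), p = 0.108313, fail to reject H0.


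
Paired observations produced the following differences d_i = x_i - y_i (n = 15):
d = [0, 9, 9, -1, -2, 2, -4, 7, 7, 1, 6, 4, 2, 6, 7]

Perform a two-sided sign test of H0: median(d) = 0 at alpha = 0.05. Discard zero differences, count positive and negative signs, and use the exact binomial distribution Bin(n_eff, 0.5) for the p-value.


Step 1: Discard zero differences. Original n = 15; n_eff = number of nonzero differences = 14.
Nonzero differences (with sign): +9, +9, -1, -2, +2, -4, +7, +7, +1, +6, +4, +2, +6, +7
Step 2: Count signs: positive = 11, negative = 3.
Step 3: Under H0: P(positive) = 0.5, so the number of positives S ~ Bin(14, 0.5).
Step 4: Two-sided exact p-value = sum of Bin(14,0.5) probabilities at or below the observed probability = 0.057373.
Step 5: alpha = 0.05. fail to reject H0.

n_eff = 14, pos = 11, neg = 3, p = 0.057373, fail to reject H0.


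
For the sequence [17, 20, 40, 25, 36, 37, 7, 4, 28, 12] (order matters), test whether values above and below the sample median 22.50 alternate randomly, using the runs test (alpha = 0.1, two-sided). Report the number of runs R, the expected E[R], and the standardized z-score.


Step 1: Compute median = 22.50; label A = above, B = below.
Labels in order: BBAAAABBAB  (n_A = 5, n_B = 5)
Step 2: Count runs R = 5.
Step 3: Under H0 (random ordering), E[R] = 2*n_A*n_B/(n_A+n_B) + 1 = 2*5*5/10 + 1 = 6.0000.
        Var[R] = 2*n_A*n_B*(2*n_A*n_B - n_A - n_B) / ((n_A+n_B)^2 * (n_A+n_B-1)) = 2000/900 = 2.2222.
        SD[R] = 1.4907.
Step 4: Continuity-corrected z = (R + 0.5 - E[R]) / SD[R] = (5 + 0.5 - 6.0000) / 1.4907 = -0.3354.
Step 5: Two-sided p-value via normal approximation = 2*(1 - Phi(|z|)) = 0.737316.
Step 6: alpha = 0.1. fail to reject H0.

R = 5, z = -0.3354, p = 0.737316, fail to reject H0.


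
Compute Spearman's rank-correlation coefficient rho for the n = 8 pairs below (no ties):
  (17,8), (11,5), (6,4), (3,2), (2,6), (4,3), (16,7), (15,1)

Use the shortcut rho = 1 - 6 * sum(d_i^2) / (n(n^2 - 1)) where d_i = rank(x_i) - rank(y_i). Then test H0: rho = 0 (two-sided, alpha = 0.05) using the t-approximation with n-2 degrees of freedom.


Step 1: Rank x and y separately (midranks; no ties here).
rank(x): 17->8, 11->5, 6->4, 3->2, 2->1, 4->3, 16->7, 15->6
rank(y): 8->8, 5->5, 4->4, 2->2, 6->6, 3->3, 7->7, 1->1
Step 2: d_i = R_x(i) - R_y(i); compute d_i^2.
  (8-8)^2=0, (5-5)^2=0, (4-4)^2=0, (2-2)^2=0, (1-6)^2=25, (3-3)^2=0, (7-7)^2=0, (6-1)^2=25
sum(d^2) = 50.
Step 3: rho = 1 - 6*50 / (8*(8^2 - 1)) = 1 - 300/504 = 0.404762.
Step 4: Under H0, t = rho * sqrt((n-2)/(1-rho^2)) = 1.0842 ~ t(6).
Step 5: Two-sided p-value from the t-distribution with 6 df = 0.319889.
Step 6: alpha = 0.05. fail to reject H0.

rho = 0.4048, p = 0.319889, fail to reject H0 at alpha = 0.05.


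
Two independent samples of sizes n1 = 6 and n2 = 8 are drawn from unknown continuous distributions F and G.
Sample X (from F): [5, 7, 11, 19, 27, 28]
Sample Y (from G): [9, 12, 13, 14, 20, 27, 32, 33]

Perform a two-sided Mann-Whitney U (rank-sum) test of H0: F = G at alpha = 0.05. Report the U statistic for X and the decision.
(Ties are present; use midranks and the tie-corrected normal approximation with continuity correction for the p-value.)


Step 1: Combine and sort all 14 observations; assign midranks.
sorted (value, group): (5,X), (7,X), (9,Y), (11,X), (12,Y), (13,Y), (14,Y), (19,X), (20,Y), (27,X), (27,Y), (28,X), (32,Y), (33,Y)
ranks: 5->1, 7->2, 9->3, 11->4, 12->5, 13->6, 14->7, 19->8, 20->9, 27->10.5, 27->10.5, 28->12, 32->13, 33->14
Step 2: Rank sum for X: R1 = 1 + 2 + 4 + 8 + 10.5 + 12 = 37.5.
Step 3: U_X = R1 - n1(n1+1)/2 = 37.5 - 6*7/2 = 37.5 - 21 = 16.5.
       U_Y = n1*n2 - U_X = 48 - 16.5 = 31.5.
Step 4: Ties are present, so use the tie-corrected normal approximation (with continuity correction) for the p-value.
Step 5: p-value = 0.365629; compare to alpha = 0.05. fail to reject H0.

U_X = 16.5, p = 0.365629, fail to reject H0 at alpha = 0.05.


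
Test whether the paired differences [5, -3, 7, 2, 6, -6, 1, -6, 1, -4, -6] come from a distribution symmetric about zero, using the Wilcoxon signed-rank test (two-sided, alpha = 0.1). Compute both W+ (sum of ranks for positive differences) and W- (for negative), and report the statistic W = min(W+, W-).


Step 1: Drop any zero differences (none here) and take |d_i|.
|d| = [5, 3, 7, 2, 6, 6, 1, 6, 1, 4, 6]
Step 2: Midrank |d_i| (ties get averaged ranks).
ranks: |5|->6, |3|->4, |7|->11, |2|->3, |6|->8.5, |6|->8.5, |1|->1.5, |6|->8.5, |1|->1.5, |4|->5, |6|->8.5
Step 3: Attach original signs; sum ranks with positive sign and with negative sign.
W+ = 6 + 11 + 3 + 8.5 + 1.5 + 1.5 = 31.5
W- = 4 + 8.5 + 8.5 + 5 + 8.5 = 34.5
(Check: W+ + W- = 66 should equal n(n+1)/2 = 66.)
Step 4: Test statistic W = min(W+, W-) = 31.5.
Step 5: Ties in |d|, so use the tie-corrected normal approximation.
        E[W] = n(n+1)/4 = 11*12/4 = 33.
        Tie groups: |d|=1 (t=2), |d|=6 (t=4); sum(t^3 - t) = 66.
        Var[W] = n(n+1)(2n+1)/24 - sum(t^3-t)/48 = 3036/24 - 66/48 = 125.125.
        z = (W - E[W]) / sqrt(Var[W]) = (31.5 - 33) / 11.1859 = -0.1341.
        Two-sided p = 2*Phi(z) = 0.893326.
Step 6: alpha = 0.1. fail to reject H0.

W+ = 31.5, W- = 34.5, W = min = 31.5, p = 0.893326, fail to reject H0.


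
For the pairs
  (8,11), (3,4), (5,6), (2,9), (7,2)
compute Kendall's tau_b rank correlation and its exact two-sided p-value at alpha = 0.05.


Step 1: Enumerate the 10 unordered pairs (i,j) with i<j and classify each by sign(x_j-x_i) * sign(y_j-y_i).
  (1,2):dx=-5,dy=-7->C; (1,3):dx=-3,dy=-5->C; (1,4):dx=-6,dy=-2->C; (1,5):dx=-1,dy=-9->C
  (2,3):dx=+2,dy=+2->C; (2,4):dx=-1,dy=+5->D; (2,5):dx=+4,dy=-2->D; (3,4):dx=-3,dy=+3->D
  (3,5):dx=+2,dy=-4->D; (4,5):dx=+5,dy=-7->D
Step 2: C = 5, D = 5, total pairs = 10.
Step 3: tau = (C - D)/(n(n-1)/2) = (5 - 5)/10 = 0.000000.
Step 4: Exact two-sided p-value (enumerate n! = 120 permutations of y under H0): p = 1.000000.
Step 5: alpha = 0.05. fail to reject H0.

tau_b = 0.0000 (C=5, D=5), p = 1.000000, fail to reject H0.


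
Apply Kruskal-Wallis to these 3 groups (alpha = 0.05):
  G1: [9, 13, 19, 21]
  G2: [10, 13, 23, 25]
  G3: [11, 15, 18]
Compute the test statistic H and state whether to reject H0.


Step 1: Combine all N = 11 observations and assign midranks.
sorted (value, group, rank): (9,G1,1), (10,G2,2), (11,G3,3), (13,G1,4.5), (13,G2,4.5), (15,G3,6), (18,G3,7), (19,G1,8), (21,G1,9), (23,G2,10), (25,G2,11)
Step 2: Sum ranks within each group.
R_1 = 22.5 (n_1 = 4)
R_2 = 27.5 (n_2 = 4)
R_3 = 16 (n_3 = 3)
Step 3: H = 12/(N(N+1)) * sum(R_i^2/n_i) - 3(N+1)
     = 12/(11*12) * (22.5^2/4 + 27.5^2/4 + 16^2/3) - 3*12
     = 0.090909 * 400.958 - 36
     = 0.450758.
Step 4: Ties present; correction factor C = 1 - 6/(11^3 - 11) = 0.995455. Corrected H = 0.450758 / 0.995455 = 0.452816.
Step 5: Under H0, H ~ chi^2(2); p-value = 0.797393.
Step 6: alpha = 0.05. fail to reject H0.

H = 0.4528, df = 2, p = 0.797393, fail to reject H0.


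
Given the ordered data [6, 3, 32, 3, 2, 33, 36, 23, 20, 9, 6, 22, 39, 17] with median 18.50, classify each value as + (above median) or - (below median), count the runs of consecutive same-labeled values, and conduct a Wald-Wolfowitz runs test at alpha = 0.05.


Step 1: Compute median = 18.50; label A = above, B = below.
Labels in order: BBABBAAAABBAAB  (n_A = 7, n_B = 7)
Step 2: Count runs R = 7.
Step 3: Under H0 (random ordering), E[R] = 2*n_A*n_B/(n_A+n_B) + 1 = 2*7*7/14 + 1 = 8.0000.
        Var[R] = 2*n_A*n_B*(2*n_A*n_B - n_A - n_B) / ((n_A+n_B)^2 * (n_A+n_B-1)) = 8232/2548 = 3.2308.
        SD[R] = 1.7974.
Step 4: Continuity-corrected z = (R + 0.5 - E[R]) / SD[R] = (7 + 0.5 - 8.0000) / 1.7974 = -0.2782.
Step 5: Two-sided p-value via normal approximation = 2*(1 - Phi(|z|)) = 0.780879.
Step 6: alpha = 0.05. fail to reject H0.

R = 7, z = -0.2782, p = 0.780879, fail to reject H0.


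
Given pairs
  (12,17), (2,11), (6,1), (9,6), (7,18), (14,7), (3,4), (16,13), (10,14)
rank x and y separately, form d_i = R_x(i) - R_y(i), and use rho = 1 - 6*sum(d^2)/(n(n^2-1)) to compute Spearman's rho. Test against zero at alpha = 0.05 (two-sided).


Step 1: Rank x and y separately (midranks; no ties here).
rank(x): 12->7, 2->1, 6->3, 9->5, 7->4, 14->8, 3->2, 16->9, 10->6
rank(y): 17->8, 11->5, 1->1, 6->3, 18->9, 7->4, 4->2, 13->6, 14->7
Step 2: d_i = R_x(i) - R_y(i); compute d_i^2.
  (7-8)^2=1, (1-5)^2=16, (3-1)^2=4, (5-3)^2=4, (4-9)^2=25, (8-4)^2=16, (2-2)^2=0, (9-6)^2=9, (6-7)^2=1
sum(d^2) = 76.
Step 3: rho = 1 - 6*76 / (9*(9^2 - 1)) = 1 - 456/720 = 0.366667.
Step 4: Under H0, t = rho * sqrt((n-2)/(1-rho^2)) = 1.0427 ~ t(7).
Step 5: Two-sided p-value from the t-distribution with 7 df = 0.331740.
Step 6: alpha = 0.05. fail to reject H0.

rho = 0.3667, p = 0.331740, fail to reject H0 at alpha = 0.05.


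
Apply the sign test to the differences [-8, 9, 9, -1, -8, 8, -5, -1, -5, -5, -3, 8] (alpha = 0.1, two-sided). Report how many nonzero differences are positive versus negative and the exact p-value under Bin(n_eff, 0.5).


Step 1: Discard zero differences. Original n = 12; n_eff = number of nonzero differences = 12.
Nonzero differences (with sign): -8, +9, +9, -1, -8, +8, -5, -1, -5, -5, -3, +8
Step 2: Count signs: positive = 4, negative = 8.
Step 3: Under H0: P(positive) = 0.5, so the number of positives S ~ Bin(12, 0.5).
Step 4: Two-sided exact p-value = sum of Bin(12,0.5) probabilities at or below the observed probability = 0.387695.
Step 5: alpha = 0.1. fail to reject H0.

n_eff = 12, pos = 4, neg = 8, p = 0.387695, fail to reject H0.


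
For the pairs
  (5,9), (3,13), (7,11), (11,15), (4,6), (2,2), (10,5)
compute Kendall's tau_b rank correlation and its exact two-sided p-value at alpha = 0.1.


Step 1: Enumerate the 21 unordered pairs (i,j) with i<j and classify each by sign(x_j-x_i) * sign(y_j-y_i).
  (1,2):dx=-2,dy=+4->D; (1,3):dx=+2,dy=+2->C; (1,4):dx=+6,dy=+6->C; (1,5):dx=-1,dy=-3->C
  (1,6):dx=-3,dy=-7->C; (1,7):dx=+5,dy=-4->D; (2,3):dx=+4,dy=-2->D; (2,4):dx=+8,dy=+2->C
  (2,5):dx=+1,dy=-7->D; (2,6):dx=-1,dy=-11->C; (2,7):dx=+7,dy=-8->D; (3,4):dx=+4,dy=+4->C
  (3,5):dx=-3,dy=-5->C; (3,6):dx=-5,dy=-9->C; (3,7):dx=+3,dy=-6->D; (4,5):dx=-7,dy=-9->C
  (4,6):dx=-9,dy=-13->C; (4,7):dx=-1,dy=-10->C; (5,6):dx=-2,dy=-4->C; (5,7):dx=+6,dy=-1->D
  (6,7):dx=+8,dy=+3->C
Step 2: C = 14, D = 7, total pairs = 21.
Step 3: tau = (C - D)/(n(n-1)/2) = (14 - 7)/21 = 0.333333.
Step 4: Exact two-sided p-value (enumerate n! = 5040 permutations of y under H0): p = 0.381349.
Step 5: alpha = 0.1. fail to reject H0.

tau_b = 0.3333 (C=14, D=7), p = 0.381349, fail to reject H0.


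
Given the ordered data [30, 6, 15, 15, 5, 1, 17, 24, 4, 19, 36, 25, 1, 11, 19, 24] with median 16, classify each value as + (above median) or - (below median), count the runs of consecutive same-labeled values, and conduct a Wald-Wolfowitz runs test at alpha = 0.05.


Step 1: Compute median = 16; label A = above, B = below.
Labels in order: ABBBBBAABAAABBAA  (n_A = 8, n_B = 8)
Step 2: Count runs R = 7.
Step 3: Under H0 (random ordering), E[R] = 2*n_A*n_B/(n_A+n_B) + 1 = 2*8*8/16 + 1 = 9.0000.
        Var[R] = 2*n_A*n_B*(2*n_A*n_B - n_A - n_B) / ((n_A+n_B)^2 * (n_A+n_B-1)) = 14336/3840 = 3.7333.
        SD[R] = 1.9322.
Step 4: Continuity-corrected z = (R + 0.5 - E[R]) / SD[R] = (7 + 0.5 - 9.0000) / 1.9322 = -0.7763.
Step 5: Two-sided p-value via normal approximation = 2*(1 - Phi(|z|)) = 0.437558.
Step 6: alpha = 0.05. fail to reject H0.

R = 7, z = -0.7763, p = 0.437558, fail to reject H0.


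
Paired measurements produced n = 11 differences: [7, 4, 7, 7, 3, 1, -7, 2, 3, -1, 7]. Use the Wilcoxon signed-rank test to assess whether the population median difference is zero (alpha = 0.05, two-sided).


Step 1: Drop any zero differences (none here) and take |d_i|.
|d| = [7, 4, 7, 7, 3, 1, 7, 2, 3, 1, 7]
Step 2: Midrank |d_i| (ties get averaged ranks).
ranks: |7|->9, |4|->6, |7|->9, |7|->9, |3|->4.5, |1|->1.5, |7|->9, |2|->3, |3|->4.5, |1|->1.5, |7|->9
Step 3: Attach original signs; sum ranks with positive sign and with negative sign.
W+ = 9 + 6 + 9 + 9 + 4.5 + 1.5 + 3 + 4.5 + 9 = 55.5
W- = 9 + 1.5 = 10.5
(Check: W+ + W- = 66 should equal n(n+1)/2 = 66.)
Step 4: Test statistic W = min(W+, W-) = 10.5.
Step 5: Ties in |d|, so use the tie-corrected normal approximation.
        E[W] = n(n+1)/4 = 11*12/4 = 33.
        Tie groups: |d|=1 (t=2), |d|=3 (t=2), |d|=7 (t=5); sum(t^3 - t) = 132.
        Var[W] = n(n+1)(2n+1)/24 - sum(t^3-t)/48 = 3036/24 - 132/48 = 123.75.
        z = (W - E[W]) / sqrt(Var[W]) = (10.5 - 33) / 11.1243 = -2.0226.
        Two-sided p = 2*Phi(z) = 0.043114.
Step 6: alpha = 0.05. reject H0.

W+ = 55.5, W- = 10.5, W = min = 10.5, p = 0.043114, reject H0.


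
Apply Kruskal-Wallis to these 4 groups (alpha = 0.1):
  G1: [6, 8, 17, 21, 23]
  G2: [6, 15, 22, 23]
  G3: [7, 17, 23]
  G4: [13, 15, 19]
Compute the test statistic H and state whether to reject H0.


Step 1: Combine all N = 15 observations and assign midranks.
sorted (value, group, rank): (6,G1,1.5), (6,G2,1.5), (7,G3,3), (8,G1,4), (13,G4,5), (15,G2,6.5), (15,G4,6.5), (17,G1,8.5), (17,G3,8.5), (19,G4,10), (21,G1,11), (22,G2,12), (23,G1,14), (23,G2,14), (23,G3,14)
Step 2: Sum ranks within each group.
R_1 = 39 (n_1 = 5)
R_2 = 34 (n_2 = 4)
R_3 = 25.5 (n_3 = 3)
R_4 = 21.5 (n_4 = 3)
Step 3: H = 12/(N(N+1)) * sum(R_i^2/n_i) - 3(N+1)
     = 12/(15*16) * (39^2/5 + 34^2/4 + 25.5^2/3 + 21.5^2/3) - 3*16
     = 0.050000 * 964.033 - 48
     = 0.201667.
Step 4: Ties present; correction factor C = 1 - 42/(15^3 - 15) = 0.987500. Corrected H = 0.201667 / 0.987500 = 0.204219.
Step 5: Under H0, H ~ chi^2(3); p-value = 0.976905.
Step 6: alpha = 0.1. fail to reject H0.

H = 0.2042, df = 3, p = 0.976905, fail to reject H0.


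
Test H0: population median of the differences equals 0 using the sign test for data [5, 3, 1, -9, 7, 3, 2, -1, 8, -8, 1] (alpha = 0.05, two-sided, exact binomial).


Step 1: Discard zero differences. Original n = 11; n_eff = number of nonzero differences = 11.
Nonzero differences (with sign): +5, +3, +1, -9, +7, +3, +2, -1, +8, -8, +1
Step 2: Count signs: positive = 8, negative = 3.
Step 3: Under H0: P(positive) = 0.5, so the number of positives S ~ Bin(11, 0.5).
Step 4: Two-sided exact p-value = sum of Bin(11,0.5) probabilities at or below the observed probability = 0.226562.
Step 5: alpha = 0.05. fail to reject H0.

n_eff = 11, pos = 8, neg = 3, p = 0.226562, fail to reject H0.


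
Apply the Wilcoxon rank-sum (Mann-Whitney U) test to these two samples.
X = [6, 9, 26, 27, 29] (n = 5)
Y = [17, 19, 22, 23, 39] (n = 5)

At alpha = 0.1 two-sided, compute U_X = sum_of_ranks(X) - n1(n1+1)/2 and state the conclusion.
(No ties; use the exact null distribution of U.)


Step 1: Combine and sort all 10 observations; assign midranks.
sorted (value, group): (6,X), (9,X), (17,Y), (19,Y), (22,Y), (23,Y), (26,X), (27,X), (29,X), (39,Y)
ranks: 6->1, 9->2, 17->3, 19->4, 22->5, 23->6, 26->7, 27->8, 29->9, 39->10
Step 2: Rank sum for X: R1 = 1 + 2 + 7 + 8 + 9 = 27.
Step 3: U_X = R1 - n1(n1+1)/2 = 27 - 5*6/2 = 27 - 15 = 12.
       U_Y = n1*n2 - U_X = 25 - 12 = 13.
Step 4: No ties, so the exact null distribution of U (based on enumerating the C(10,5) = 252 equally likely rank assignments) gives the two-sided p-value.
Step 5: p-value = 1.000000; compare to alpha = 0.1. fail to reject H0.

U_X = 12, p = 1.000000, fail to reject H0 at alpha = 0.1.


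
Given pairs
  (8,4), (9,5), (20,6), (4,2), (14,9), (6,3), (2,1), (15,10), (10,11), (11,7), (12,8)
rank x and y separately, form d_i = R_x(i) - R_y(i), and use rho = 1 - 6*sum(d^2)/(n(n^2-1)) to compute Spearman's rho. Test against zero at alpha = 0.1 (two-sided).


Step 1: Rank x and y separately (midranks; no ties here).
rank(x): 8->4, 9->5, 20->11, 4->2, 14->9, 6->3, 2->1, 15->10, 10->6, 11->7, 12->8
rank(y): 4->4, 5->5, 6->6, 2->2, 9->9, 3->3, 1->1, 10->10, 11->11, 7->7, 8->8
Step 2: d_i = R_x(i) - R_y(i); compute d_i^2.
  (4-4)^2=0, (5-5)^2=0, (11-6)^2=25, (2-2)^2=0, (9-9)^2=0, (3-3)^2=0, (1-1)^2=0, (10-10)^2=0, (6-11)^2=25, (7-7)^2=0, (8-8)^2=0
sum(d^2) = 50.
Step 3: rho = 1 - 6*50 / (11*(11^2 - 1)) = 1 - 300/1320 = 0.772727.
Step 4: Under H0, t = rho * sqrt((n-2)/(1-rho^2)) = 3.6522 ~ t(9).
Step 5: Two-sided p-value from the t-distribution with 9 df = 0.005299.
Step 6: alpha = 0.1. reject H0.

rho = 0.7727, p = 0.005299, reject H0 at alpha = 0.1.


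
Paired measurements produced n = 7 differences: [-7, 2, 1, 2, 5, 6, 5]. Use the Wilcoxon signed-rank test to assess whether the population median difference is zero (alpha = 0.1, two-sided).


Step 1: Drop any zero differences (none here) and take |d_i|.
|d| = [7, 2, 1, 2, 5, 6, 5]
Step 2: Midrank |d_i| (ties get averaged ranks).
ranks: |7|->7, |2|->2.5, |1|->1, |2|->2.5, |5|->4.5, |6|->6, |5|->4.5
Step 3: Attach original signs; sum ranks with positive sign and with negative sign.
W+ = 2.5 + 1 + 2.5 + 4.5 + 6 + 4.5 = 21
W- = 7 = 7
(Check: W+ + W- = 28 should equal n(n+1)/2 = 28.)
Step 4: Test statistic W = min(W+, W-) = 7.
Step 5: Ties in |d|, so use the tie-corrected normal approximation.
        E[W] = n(n+1)/4 = 7*8/4 = 14.
        Tie groups: |d|=2 (t=2), |d|=5 (t=2); sum(t^3 - t) = 12.
        Var[W] = n(n+1)(2n+1)/24 - sum(t^3-t)/48 = 840/24 - 12/48 = 34.75.
        z = (W - E[W]) / sqrt(Var[W]) = (7 - 14) / 5.8949 = -1.1875.
        Two-sided p = 2*Phi(z) = 0.235044.
Step 6: alpha = 0.1. fail to reject H0.

W+ = 21, W- = 7, W = min = 7, p = 0.235044, fail to reject H0.


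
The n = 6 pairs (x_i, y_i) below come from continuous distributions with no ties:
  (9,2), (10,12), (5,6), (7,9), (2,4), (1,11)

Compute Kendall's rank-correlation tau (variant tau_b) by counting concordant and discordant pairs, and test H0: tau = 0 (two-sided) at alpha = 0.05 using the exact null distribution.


Step 1: Enumerate the 15 unordered pairs (i,j) with i<j and classify each by sign(x_j-x_i) * sign(y_j-y_i).
  (1,2):dx=+1,dy=+10->C; (1,3):dx=-4,dy=+4->D; (1,4):dx=-2,dy=+7->D; (1,5):dx=-7,dy=+2->D
  (1,6):dx=-8,dy=+9->D; (2,3):dx=-5,dy=-6->C; (2,4):dx=-3,dy=-3->C; (2,5):dx=-8,dy=-8->C
  (2,6):dx=-9,dy=-1->C; (3,4):dx=+2,dy=+3->C; (3,5):dx=-3,dy=-2->C; (3,6):dx=-4,dy=+5->D
  (4,5):dx=-5,dy=-5->C; (4,6):dx=-6,dy=+2->D; (5,6):dx=-1,dy=+7->D
Step 2: C = 8, D = 7, total pairs = 15.
Step 3: tau = (C - D)/(n(n-1)/2) = (8 - 7)/15 = 0.066667.
Step 4: Exact two-sided p-value (enumerate n! = 720 permutations of y under H0): p = 1.000000.
Step 5: alpha = 0.05. fail to reject H0.

tau_b = 0.0667 (C=8, D=7), p = 1.000000, fail to reject H0.


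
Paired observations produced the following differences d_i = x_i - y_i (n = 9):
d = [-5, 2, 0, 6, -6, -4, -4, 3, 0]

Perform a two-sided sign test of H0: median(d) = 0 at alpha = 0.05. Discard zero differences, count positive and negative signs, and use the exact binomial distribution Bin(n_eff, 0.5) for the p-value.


Step 1: Discard zero differences. Original n = 9; n_eff = number of nonzero differences = 7.
Nonzero differences (with sign): -5, +2, +6, -6, -4, -4, +3
Step 2: Count signs: positive = 3, negative = 4.
Step 3: Under H0: P(positive) = 0.5, so the number of positives S ~ Bin(7, 0.5).
Step 4: Two-sided exact p-value = sum of Bin(7,0.5) probabilities at or below the observed probability = 1.000000.
Step 5: alpha = 0.05. fail to reject H0.

n_eff = 7, pos = 3, neg = 4, p = 1.000000, fail to reject H0.
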